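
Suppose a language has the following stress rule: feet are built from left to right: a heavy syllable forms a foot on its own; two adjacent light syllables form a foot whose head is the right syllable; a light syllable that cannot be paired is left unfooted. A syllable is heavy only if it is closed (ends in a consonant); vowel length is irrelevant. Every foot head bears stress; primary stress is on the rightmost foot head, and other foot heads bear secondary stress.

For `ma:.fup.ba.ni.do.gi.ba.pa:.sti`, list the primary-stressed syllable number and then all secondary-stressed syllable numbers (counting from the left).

primary 8, secondary 2, 4, 6

Weights: 1 ma: L, 2 fup H, 3 ba L, 4 ni L, 5 do L, 6 gi L, 7 ba L, 8 pa: L, 9 sti L.
Parse left to right (heavy = foot alone; LL = one foot; stranded L unfooted): ma: (ˈfup) (ba.ˈni) (do.ˈgi) (ba.ˈpa:) sti.
Foot heads: 2, 4, 6, 8.
Primary stress on the rightmost head = syllable 8.
Secondary stress on 2, 4, 6: ma:.ˌfup.ba.ˌni.do.ˌgi.ba.ˈpa:.sti.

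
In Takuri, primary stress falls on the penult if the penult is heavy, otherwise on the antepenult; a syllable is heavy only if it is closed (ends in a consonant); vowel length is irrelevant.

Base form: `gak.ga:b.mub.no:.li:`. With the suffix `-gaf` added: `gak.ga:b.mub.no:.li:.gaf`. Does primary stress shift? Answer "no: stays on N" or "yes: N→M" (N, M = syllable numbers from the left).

Base `gak.ga:b.mub.no:.li:` (5 syllables):
  Weights: 3 mub H, 4 no: L, 5 li: L.
  The penult (syllable 4, no:) is light, so stress falls on the antepenult (syllable 3, mub).
  → primary stress on syllable 3.
Suffixed `gak.ga:b.mub.no:.li:.gaf` (6 syllables):
  Weights: 4 no: L, 5 li: L, 6 gaf H.
  The penult (syllable 5, li:) is light, so stress falls on the antepenult (syllable 4, no:).
  → primary stress on syllable 4.

yes: 3→4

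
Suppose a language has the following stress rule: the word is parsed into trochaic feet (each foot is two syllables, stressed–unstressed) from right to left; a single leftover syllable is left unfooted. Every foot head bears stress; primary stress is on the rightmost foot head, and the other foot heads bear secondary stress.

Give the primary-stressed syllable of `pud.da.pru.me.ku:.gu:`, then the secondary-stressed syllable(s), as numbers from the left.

Parse right to left into trochaic (ˈσσ) feet: (ˈpud.da) (ˈpru.me) (ˈku:.gu:).
Foot heads (stressed positions): 1, 3, 5.
End Rule Rightmost: primary stress on the rightmost head = syllable 5.
Secondary stress on 1, 3: ˌpud.da.ˌpru.me.ˈku:.gu:.

primary 5, secondary 1, 3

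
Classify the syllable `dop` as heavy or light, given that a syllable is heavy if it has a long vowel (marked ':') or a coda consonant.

`dop`: short vowel, closed (coda /p/). Closed → heavy.

heavy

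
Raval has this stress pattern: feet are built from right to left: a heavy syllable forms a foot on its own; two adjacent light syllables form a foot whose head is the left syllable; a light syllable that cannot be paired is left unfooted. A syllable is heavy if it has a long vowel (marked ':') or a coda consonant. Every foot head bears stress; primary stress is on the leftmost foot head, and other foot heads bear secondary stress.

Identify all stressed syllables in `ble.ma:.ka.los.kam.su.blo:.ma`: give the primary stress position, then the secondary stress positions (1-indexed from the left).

Weights: 1 ble L, 2 ma: H, 3 ka L, 4 los H, 5 kam H, 6 su L, 7 blo: H, 8 ma L.
Parse right to left (heavy = foot alone; LL = one foot; stranded L unfooted): ble (ˈma:) ka (ˈlos) (ˈkam) su (ˈblo:) ma.
Foot heads: 2, 4, 5, 7.
Primary stress on the leftmost head = syllable 2.
Secondary stress on 4, 5, 7: ble.ˈma:.ka.ˌlos.ˌkam.su.ˌblo:.ma.

primary 2, secondary 4, 5, 7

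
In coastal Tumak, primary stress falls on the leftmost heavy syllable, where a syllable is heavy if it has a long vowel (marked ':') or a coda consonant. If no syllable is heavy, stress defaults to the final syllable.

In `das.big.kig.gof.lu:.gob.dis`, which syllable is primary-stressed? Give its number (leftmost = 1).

1

Weights: 1 das H, 2 big H, 3 kig H, 4 gof H, 5 lu: H, 6 gob H, 7 dis H.
Heavy syllables in the domain: 1, 2, 3, 4, 5, 6, 7. The leftmost is syllable 1 (das).
Primary stress: syllable 1 → ˈdas.big.kig.gof.lu:.gob.dis.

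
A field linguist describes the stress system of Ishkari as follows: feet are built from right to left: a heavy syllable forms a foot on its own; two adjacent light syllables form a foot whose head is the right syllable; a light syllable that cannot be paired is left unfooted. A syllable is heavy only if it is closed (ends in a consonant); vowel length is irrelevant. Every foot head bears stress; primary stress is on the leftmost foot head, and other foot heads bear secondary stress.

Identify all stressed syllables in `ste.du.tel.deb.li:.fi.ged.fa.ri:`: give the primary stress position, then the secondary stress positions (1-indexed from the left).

primary 2, secondary 3, 4, 6, 7, 9

Weights: 1 ste L, 2 du L, 3 tel H, 4 deb H, 5 li: L, 6 fi L, 7 ged H, 8 fa L, 9 ri: L.
Parse right to left (heavy = foot alone; LL = one foot; stranded L unfooted): (ste.ˈdu) (ˈtel) (ˈdeb) (li:.ˈfi) (ˈged) (fa.ˈri:).
Foot heads: 2, 3, 4, 6, 7, 9.
Primary stress on the leftmost head = syllable 2.
Secondary stress on 3, 4, 6, 7, 9: ste.ˈdu.ˌtel.ˌdeb.li:.ˌfi.ˌged.fa.ˌri:.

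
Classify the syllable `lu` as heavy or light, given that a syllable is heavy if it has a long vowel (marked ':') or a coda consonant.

light

`lu`: short vowel, open (no coda). Short vowel, open → light.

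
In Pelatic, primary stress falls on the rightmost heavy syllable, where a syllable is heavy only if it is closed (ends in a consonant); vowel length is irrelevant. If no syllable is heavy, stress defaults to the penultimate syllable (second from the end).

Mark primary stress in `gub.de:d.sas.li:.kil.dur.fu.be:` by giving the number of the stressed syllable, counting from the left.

Weights: 1 gub H, 2 de:d H, 3 sas H, 4 li: L, 5 kil H, 6 dur H, 7 fu L, 8 be: L.
Heavy syllables in the domain: 1, 2, 3, 5, 6. The rightmost is syllable 6 (dur).
Primary stress: syllable 6 → gub.de:d.sas.li:.kil.ˈdur.fu.be:.

6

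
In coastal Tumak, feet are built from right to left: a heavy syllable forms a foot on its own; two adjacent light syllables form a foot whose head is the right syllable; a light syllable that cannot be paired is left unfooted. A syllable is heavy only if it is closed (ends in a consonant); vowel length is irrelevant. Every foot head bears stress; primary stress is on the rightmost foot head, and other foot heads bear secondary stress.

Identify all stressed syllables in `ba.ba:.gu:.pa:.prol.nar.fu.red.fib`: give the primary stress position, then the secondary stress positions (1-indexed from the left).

Weights: 1 ba L, 2 ba: L, 3 gu: L, 4 pa: L, 5 prol H, 6 nar H, 7 fu L, 8 red H, 9 fib H.
Parse right to left (heavy = foot alone; LL = one foot; stranded L unfooted): (ba.ˈba:) (gu:.ˈpa:) (ˈprol) (ˈnar) fu (ˈred) (ˈfib).
Foot heads: 2, 4, 5, 6, 8, 9.
Primary stress on the rightmost head = syllable 9.
Secondary stress on 2, 4, 5, 6, 8: ba.ˌba:.gu:.ˌpa:.ˌprol.ˌnar.fu.ˌred.ˈfib.

primary 9, secondary 2, 4, 5, 6, 8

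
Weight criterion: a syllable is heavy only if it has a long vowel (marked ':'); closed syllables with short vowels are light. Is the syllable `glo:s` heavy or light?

`glo:s`: long vowel, closed (coda /s/). Long vowel → heavy.

heavy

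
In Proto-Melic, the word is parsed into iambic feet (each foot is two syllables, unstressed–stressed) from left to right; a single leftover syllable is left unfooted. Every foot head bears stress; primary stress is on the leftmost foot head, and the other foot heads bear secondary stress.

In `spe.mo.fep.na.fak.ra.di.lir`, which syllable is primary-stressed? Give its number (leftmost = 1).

2

Parse left to right into iambic (σˈσ) feet: (spe.ˈmo) (fep.ˈna) (fak.ˈra) (di.ˈlir).
Foot heads (stressed positions): 2, 4, 6, 8.
End Rule Leftmost: primary stress on the leftmost head = syllable 2.
Primary stress: syllable 2 → spe.ˈmo.fep.na.fak.ra.di.lir.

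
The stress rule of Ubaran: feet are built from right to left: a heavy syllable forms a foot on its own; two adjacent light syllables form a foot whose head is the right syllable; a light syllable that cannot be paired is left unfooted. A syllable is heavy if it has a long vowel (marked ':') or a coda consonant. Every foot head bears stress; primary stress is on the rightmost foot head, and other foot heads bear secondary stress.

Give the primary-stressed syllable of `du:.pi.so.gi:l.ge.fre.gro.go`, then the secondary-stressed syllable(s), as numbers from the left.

Weights: 1 du: H, 2 pi L, 3 so L, 4 gi:l H, 5 ge L, 6 fre L, 7 gro L, 8 go L.
Parse right to left (heavy = foot alone; LL = one foot; stranded L unfooted): (ˈdu:) (pi.ˈso) (ˈgi:l) (ge.ˈfre) (gro.ˈgo).
Foot heads: 1, 3, 4, 6, 8.
Primary stress on the rightmost head = syllable 8.
Secondary stress on 1, 3, 4, 6: ˌdu:.pi.ˌso.ˌgi:l.ge.ˌfre.gro.ˈgo.

primary 8, secondary 1, 3, 4, 6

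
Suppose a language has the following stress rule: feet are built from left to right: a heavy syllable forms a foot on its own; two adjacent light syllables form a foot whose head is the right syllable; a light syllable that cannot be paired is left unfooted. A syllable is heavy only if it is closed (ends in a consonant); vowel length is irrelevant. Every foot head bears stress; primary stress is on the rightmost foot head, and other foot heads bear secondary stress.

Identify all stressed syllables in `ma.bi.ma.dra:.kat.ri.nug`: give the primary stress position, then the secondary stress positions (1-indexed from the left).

Weights: 1 ma L, 2 bi L, 3 ma L, 4 dra: L, 5 kat H, 6 ri L, 7 nug H.
Parse left to right (heavy = foot alone; LL = one foot; stranded L unfooted): (ma.ˈbi) (ma.ˈdra:) (ˈkat) ri (ˈnug).
Foot heads: 2, 4, 5, 7.
Primary stress on the rightmost head = syllable 7.
Secondary stress on 2, 4, 5: ma.ˌbi.ma.ˌdra:.ˌkat.ri.ˈnug.

primary 7, secondary 2, 4, 5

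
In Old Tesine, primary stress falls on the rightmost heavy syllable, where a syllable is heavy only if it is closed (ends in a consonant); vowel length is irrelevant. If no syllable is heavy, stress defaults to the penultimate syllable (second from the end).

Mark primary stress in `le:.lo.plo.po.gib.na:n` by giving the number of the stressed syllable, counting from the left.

6

Weights: 1 le: L, 2 lo L, 3 plo L, 4 po L, 5 gib H, 6 na:n H.
Heavy syllables in the domain: 5, 6. The rightmost is syllable 6 (na:n).
Primary stress: syllable 6 → le:.lo.plo.po.gib.ˈna:n.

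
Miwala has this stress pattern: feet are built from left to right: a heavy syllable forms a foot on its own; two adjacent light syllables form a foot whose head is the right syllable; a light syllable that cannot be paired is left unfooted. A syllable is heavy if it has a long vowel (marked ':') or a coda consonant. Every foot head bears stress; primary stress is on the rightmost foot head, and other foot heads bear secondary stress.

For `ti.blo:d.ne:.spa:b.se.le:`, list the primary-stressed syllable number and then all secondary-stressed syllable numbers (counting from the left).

Weights: 1 ti L, 2 blo:d H, 3 ne: H, 4 spa:b H, 5 se L, 6 le: H.
Parse left to right (heavy = foot alone; LL = one foot; stranded L unfooted): ti (ˈblo:d) (ˈne:) (ˈspa:b) se (ˈle:).
Foot heads: 2, 3, 4, 6.
Primary stress on the rightmost head = syllable 6.
Secondary stress on 2, 3, 4: ti.ˌblo:d.ˌne:.ˌspa:b.se.ˈle:.

primary 6, secondary 2, 3, 4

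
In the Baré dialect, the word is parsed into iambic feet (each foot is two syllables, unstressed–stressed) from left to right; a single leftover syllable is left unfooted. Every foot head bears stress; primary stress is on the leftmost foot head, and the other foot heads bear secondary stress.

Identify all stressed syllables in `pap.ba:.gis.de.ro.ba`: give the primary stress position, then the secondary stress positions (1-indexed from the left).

primary 2, secondary 4, 6

Parse left to right into iambic (σˈσ) feet: (pap.ˈba:) (gis.ˈde) (ro.ˈba).
Foot heads (stressed positions): 2, 4, 6.
End Rule Leftmost: primary stress on the leftmost head = syllable 2.
Secondary stress on 4, 6: pap.ˈba:.gis.ˌde.ro.ˌba.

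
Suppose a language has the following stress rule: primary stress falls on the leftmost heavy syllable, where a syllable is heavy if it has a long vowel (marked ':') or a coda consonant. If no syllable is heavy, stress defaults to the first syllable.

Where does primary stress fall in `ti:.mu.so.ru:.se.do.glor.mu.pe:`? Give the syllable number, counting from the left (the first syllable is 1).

Weights: 1 ti: H, 2 mu L, 3 so L, 4 ru: H, 5 se L, 6 do L, 7 glor H, 8 mu L, 9 pe: H.
Heavy syllables in the domain: 1, 4, 7, 9. The leftmost is syllable 1 (ti:).
Primary stress: syllable 1 → ˈti:.mu.so.ru:.se.do.glor.mu.pe:.

1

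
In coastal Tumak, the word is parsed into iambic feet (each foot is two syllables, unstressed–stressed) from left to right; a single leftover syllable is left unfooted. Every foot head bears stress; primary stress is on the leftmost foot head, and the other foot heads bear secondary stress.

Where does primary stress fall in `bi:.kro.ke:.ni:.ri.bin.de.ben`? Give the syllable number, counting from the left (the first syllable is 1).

2

Parse left to right into iambic (σˈσ) feet: (bi:.ˈkro) (ke:.ˈni:) (ri.ˈbin) (de.ˈben).
Foot heads (stressed positions): 2, 4, 6, 8.
End Rule Leftmost: primary stress on the leftmost head = syllable 2.
Primary stress: syllable 2 → bi:.ˈkro.ke:.ni:.ri.bin.de.ben.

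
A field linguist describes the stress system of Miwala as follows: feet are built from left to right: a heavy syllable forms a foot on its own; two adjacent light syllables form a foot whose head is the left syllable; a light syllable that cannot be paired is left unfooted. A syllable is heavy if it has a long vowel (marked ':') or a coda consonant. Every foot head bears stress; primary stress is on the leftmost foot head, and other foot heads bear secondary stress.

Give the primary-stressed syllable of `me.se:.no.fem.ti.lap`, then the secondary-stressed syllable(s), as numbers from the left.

Weights: 1 me L, 2 se: H, 3 no L, 4 fem H, 5 ti L, 6 lap H.
Parse left to right (heavy = foot alone; LL = one foot; stranded L unfooted): me (ˈse:) no (ˈfem) ti (ˈlap).
Foot heads: 2, 4, 6.
Primary stress on the leftmost head = syllable 2.
Secondary stress on 4, 6: me.ˈse:.no.ˌfem.ti.ˌlap.

primary 2, secondary 4, 6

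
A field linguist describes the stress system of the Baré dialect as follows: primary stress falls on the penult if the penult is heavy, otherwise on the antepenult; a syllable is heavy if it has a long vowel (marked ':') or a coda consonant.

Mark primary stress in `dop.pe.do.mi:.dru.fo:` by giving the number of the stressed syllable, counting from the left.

Weights: 4 mi: H, 5 dru L, 6 fo: H.
The penult (syllable 5, dru) is light, so stress falls on the antepenult (syllable 4, mi:).
Primary stress: syllable 4 → dop.pe.do.ˈmi:.dru.fo:.

4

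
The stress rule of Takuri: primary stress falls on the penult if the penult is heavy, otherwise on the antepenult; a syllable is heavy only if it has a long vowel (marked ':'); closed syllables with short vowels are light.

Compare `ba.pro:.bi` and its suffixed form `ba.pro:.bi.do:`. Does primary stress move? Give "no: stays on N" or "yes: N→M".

no: stays on 2

Base `ba.pro:.bi` (3 syllables):
  Weights: 1 ba L, 2 pro: H, 3 bi L.
  The penult (syllable 2, pro:) is heavy, so it takes stress.
  → primary stress on syllable 2.
Suffixed `ba.pro:.bi.do:` (4 syllables):
  Weights: 2 pro: H, 3 bi L, 4 do: H.
  The penult (syllable 3, bi) is light, so stress falls on the antepenult (syllable 2, pro:).
  → primary stress on syllable 2.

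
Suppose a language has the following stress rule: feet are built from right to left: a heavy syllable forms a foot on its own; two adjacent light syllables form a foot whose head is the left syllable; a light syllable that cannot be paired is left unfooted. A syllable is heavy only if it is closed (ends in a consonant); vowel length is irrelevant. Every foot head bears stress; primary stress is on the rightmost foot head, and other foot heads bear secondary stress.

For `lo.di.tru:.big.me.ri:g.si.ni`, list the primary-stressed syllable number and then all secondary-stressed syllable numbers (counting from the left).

Weights: 1 lo L, 2 di L, 3 tru: L, 4 big H, 5 me L, 6 ri:g H, 7 si L, 8 ni L.
Parse right to left (heavy = foot alone; LL = one foot; stranded L unfooted): lo (ˈdi.tru:) (ˈbig) me (ˈri:g) (ˈsi.ni).
Foot heads: 2, 4, 6, 7.
Primary stress on the rightmost head = syllable 7.
Secondary stress on 2, 4, 6: lo.ˌdi.tru:.ˌbig.me.ˌri:g.ˈsi.ni.

primary 7, secondary 2, 4, 6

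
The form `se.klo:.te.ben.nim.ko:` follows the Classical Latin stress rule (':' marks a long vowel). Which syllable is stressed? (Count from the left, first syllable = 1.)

Classical Latin: stress the penult if heavy (long vowel or closed), else the antepenult.
Weights: 4 ben H, 5 nim H, 6 ko: H.
The penult (syllable 5, nim) is heavy, so it takes stress.
Stress on syllable 5: se.klo:.te.ben.ˈnim.ko:.

5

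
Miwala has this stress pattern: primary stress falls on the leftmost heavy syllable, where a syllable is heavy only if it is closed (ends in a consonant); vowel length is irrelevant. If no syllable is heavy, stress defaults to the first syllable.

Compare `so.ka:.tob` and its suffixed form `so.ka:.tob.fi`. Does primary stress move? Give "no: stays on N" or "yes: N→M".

no: stays on 3

Base `so.ka:.tob` (3 syllables):
  Weights: 1 so L, 2 ka: L, 3 tob H.
  Heavy syllables in the domain: 3. The leftmost is syllable 3 (tob).
  → primary stress on syllable 3.
Suffixed `so.ka:.tob.fi` (4 syllables):
  Weights: 1 so L, 2 ka: L, 3 tob H, 4 fi L.
  Heavy syllables in the domain: 3. The leftmost is syllable 3 (tob).
  → primary stress on syllable 3.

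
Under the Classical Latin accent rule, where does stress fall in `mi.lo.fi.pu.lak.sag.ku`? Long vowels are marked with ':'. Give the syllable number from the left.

6

Classical Latin: stress the penult if heavy (long vowel or closed), else the antepenult.
Weights: 5 lak H, 6 sag H, 7 ku L.
The penult (syllable 6, sag) is heavy, so it takes stress.
Stress on syllable 6: mi.lo.fi.pu.lak.ˈsag.ku.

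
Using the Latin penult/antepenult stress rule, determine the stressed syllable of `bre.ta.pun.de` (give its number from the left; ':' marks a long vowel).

3

Classical Latin: stress the penult if heavy (long vowel or closed), else the antepenult.
Weights: 2 ta L, 3 pun H, 4 de L.
The penult (syllable 3, pun) is heavy, so it takes stress.
Stress on syllable 3: bre.ta.ˈpun.de.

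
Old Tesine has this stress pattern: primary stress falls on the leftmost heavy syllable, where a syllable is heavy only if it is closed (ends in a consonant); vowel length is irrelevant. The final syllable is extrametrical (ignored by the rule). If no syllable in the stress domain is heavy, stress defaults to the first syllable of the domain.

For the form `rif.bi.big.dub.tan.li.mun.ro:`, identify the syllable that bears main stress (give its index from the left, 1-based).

The final syllable (8, ro:) is extrametrical; the stress domain is syllables 1–7.
Weights: 1 rif H, 2 bi L, 3 big H, 4 dub H, 5 tan H, 6 li L, 7 mun H.
Heavy syllables in the domain: 1, 3, 4, 5, 7. The leftmost is syllable 1 (rif).
Primary stress: syllable 1 → ˈrif.bi.big.dub.tan.li.mun.ro:.

1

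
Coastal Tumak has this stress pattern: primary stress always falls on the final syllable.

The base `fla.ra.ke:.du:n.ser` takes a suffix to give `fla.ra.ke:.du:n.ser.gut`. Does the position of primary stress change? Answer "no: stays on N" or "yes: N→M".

yes: 5→6

Base `fla.ra.ke:.du:n.ser` (5 syllables):
  The word has 5 syllables; the final syllable is syllable 5 (ser).
  → primary stress on syllable 5.
Suffixed `fla.ra.ke:.du:n.ser.gut` (6 syllables):
  The word has 6 syllables; the final syllable is syllable 6 (gut).
  → primary stress on syllable 6.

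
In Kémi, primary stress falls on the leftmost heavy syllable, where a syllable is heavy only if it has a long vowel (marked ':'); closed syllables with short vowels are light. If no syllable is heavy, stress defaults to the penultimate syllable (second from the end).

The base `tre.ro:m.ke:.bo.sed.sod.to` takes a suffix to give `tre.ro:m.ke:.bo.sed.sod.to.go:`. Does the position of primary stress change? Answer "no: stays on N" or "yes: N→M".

Base `tre.ro:m.ke:.bo.sed.sod.to` (7 syllables):
  Weights: 1 tre L, 2 ro:m H, 3 ke: H, 4 bo L, 5 sed L, 6 sod L, 7 to L.
  Heavy syllables in the domain: 2, 3. The leftmost is syllable 2 (ro:m).
  → primary stress on syllable 2.
Suffixed `tre.ro:m.ke:.bo.sed.sod.to.go:` (8 syllables):
  Weights: 1 tre L, 2 ro:m H, 3 ke: H, 4 bo L, 5 sed L, 6 sod L, 7 to L, 8 go: H.
  Heavy syllables in the domain: 2, 3, 8. The leftmost is syllable 2 (ro:m).
  → primary stress on syllable 2.

no: stays on 2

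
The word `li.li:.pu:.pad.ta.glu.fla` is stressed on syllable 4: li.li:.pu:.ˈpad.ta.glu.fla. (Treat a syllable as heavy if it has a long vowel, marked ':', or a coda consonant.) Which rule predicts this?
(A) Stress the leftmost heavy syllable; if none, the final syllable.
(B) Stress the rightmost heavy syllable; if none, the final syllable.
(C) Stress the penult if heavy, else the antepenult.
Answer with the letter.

Rule A → syllable 2 (observed: 4).
Rule B → syllable 4 ✓.
Rule C → syllable 5 (observed: 4).

B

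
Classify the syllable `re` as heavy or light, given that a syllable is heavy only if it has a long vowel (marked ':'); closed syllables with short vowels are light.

`re`: short vowel, open (no coda). Short vowel → light.

light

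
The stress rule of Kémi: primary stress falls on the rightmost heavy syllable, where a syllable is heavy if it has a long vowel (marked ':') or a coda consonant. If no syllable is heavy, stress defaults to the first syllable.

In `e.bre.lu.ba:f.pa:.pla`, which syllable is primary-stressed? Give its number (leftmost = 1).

5

Weights: 1 e L, 2 bre L, 3 lu L, 4 ba:f H, 5 pa: H, 6 pla L.
Heavy syllables in the domain: 4, 5. The rightmost is syllable 5 (pa:).
Primary stress: syllable 5 → e.bre.lu.ba:f.ˈpa:.pla.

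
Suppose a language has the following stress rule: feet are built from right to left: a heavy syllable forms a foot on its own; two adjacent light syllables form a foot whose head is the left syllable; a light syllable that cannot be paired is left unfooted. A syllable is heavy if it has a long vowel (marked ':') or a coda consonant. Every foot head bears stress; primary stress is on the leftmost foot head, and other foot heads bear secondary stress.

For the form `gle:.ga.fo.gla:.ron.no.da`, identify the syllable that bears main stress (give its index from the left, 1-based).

Weights: 1 gle: H, 2 ga L, 3 fo L, 4 gla: H, 5 ron H, 6 no L, 7 da L.
Parse right to left (heavy = foot alone; LL = one foot; stranded L unfooted): (ˈgle:) (ˈga.fo) (ˈgla:) (ˈron) (ˈno.da).
Foot heads: 1, 2, 4, 5, 6.
Primary stress on the leftmost head = syllable 1.
Primary stress: syllable 1 → ˈgle:.ga.fo.gla:.ron.no.da.

1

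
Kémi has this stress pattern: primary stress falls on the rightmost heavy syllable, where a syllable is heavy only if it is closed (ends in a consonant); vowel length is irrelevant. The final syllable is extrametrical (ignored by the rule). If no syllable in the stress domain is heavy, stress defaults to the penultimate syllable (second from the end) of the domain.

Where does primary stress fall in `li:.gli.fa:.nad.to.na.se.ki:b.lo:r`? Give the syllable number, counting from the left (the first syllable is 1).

The final syllable (9, lo:r) is extrametrical; the stress domain is syllables 1–8.
Weights: 1 li: L, 2 gli L, 3 fa: L, 4 nad H, 5 to L, 6 na L, 7 se L, 8 ki:b H.
Heavy syllables in the domain: 4, 8. The rightmost is syllable 8 (ki:b).
Primary stress: syllable 8 → li:.gli.fa:.nad.to.na.se.ˈki:b.lo:r.

8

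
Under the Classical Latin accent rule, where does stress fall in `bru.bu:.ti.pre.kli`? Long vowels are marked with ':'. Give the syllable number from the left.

Classical Latin: stress the penult if heavy (long vowel or closed), else the antepenult.
Weights: 3 ti L, 4 pre L, 5 kli L.
The penult (syllable 4, pre) is light, so stress falls on the antepenult (syllable 3, ti).
Stress on syllable 3: bru.bu:.ˈti.pre.kli.

3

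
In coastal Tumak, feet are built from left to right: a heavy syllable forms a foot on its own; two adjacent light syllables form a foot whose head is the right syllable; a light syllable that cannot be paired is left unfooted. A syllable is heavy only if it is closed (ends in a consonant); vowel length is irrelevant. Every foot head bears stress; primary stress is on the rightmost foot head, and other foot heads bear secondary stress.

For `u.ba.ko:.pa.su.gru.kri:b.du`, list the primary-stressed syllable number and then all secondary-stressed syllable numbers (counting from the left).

primary 7, secondary 2, 4, 6

Weights: 1 u L, 2 ba L, 3 ko: L, 4 pa L, 5 su L, 6 gru L, 7 kri:b H, 8 du L.
Parse left to right (heavy = foot alone; LL = one foot; stranded L unfooted): (u.ˈba) (ko:.ˈpa) (su.ˈgru) (ˈkri:b) du.
Foot heads: 2, 4, 6, 7.
Primary stress on the rightmost head = syllable 7.
Secondary stress on 2, 4, 6: u.ˌba.ko:.ˌpa.su.ˌgru.ˈkri:b.du.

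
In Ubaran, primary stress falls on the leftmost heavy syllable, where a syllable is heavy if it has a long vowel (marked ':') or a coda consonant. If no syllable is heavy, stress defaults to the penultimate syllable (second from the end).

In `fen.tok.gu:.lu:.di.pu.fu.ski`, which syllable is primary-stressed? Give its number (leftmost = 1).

Weights: 1 fen H, 2 tok H, 3 gu: H, 4 lu: H, 5 di L, 6 pu L, 7 fu L, 8 ski L.
Heavy syllables in the domain: 1, 2, 3, 4. The leftmost is syllable 1 (fen).
Primary stress: syllable 1 → ˈfen.tok.gu:.lu:.di.pu.fu.ski.

1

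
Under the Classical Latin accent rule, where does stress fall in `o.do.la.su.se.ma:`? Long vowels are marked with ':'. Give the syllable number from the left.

Classical Latin: stress the penult if heavy (long vowel or closed), else the antepenult.
Weights: 4 su L, 5 se L, 6 ma: H.
The penult (syllable 5, se) is light, so stress falls on the antepenult (syllable 4, su).
Stress on syllable 4: o.do.la.ˈsu.se.ma:.

4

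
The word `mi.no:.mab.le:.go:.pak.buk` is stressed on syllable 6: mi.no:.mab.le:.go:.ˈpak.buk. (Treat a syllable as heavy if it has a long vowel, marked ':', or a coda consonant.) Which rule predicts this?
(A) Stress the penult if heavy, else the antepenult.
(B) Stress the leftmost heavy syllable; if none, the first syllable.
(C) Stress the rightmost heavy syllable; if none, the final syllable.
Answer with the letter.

Rule A → syllable 6 ✓.
Rule B → syllable 2 (observed: 6).
Rule C → syllable 7 (observed: 6).

A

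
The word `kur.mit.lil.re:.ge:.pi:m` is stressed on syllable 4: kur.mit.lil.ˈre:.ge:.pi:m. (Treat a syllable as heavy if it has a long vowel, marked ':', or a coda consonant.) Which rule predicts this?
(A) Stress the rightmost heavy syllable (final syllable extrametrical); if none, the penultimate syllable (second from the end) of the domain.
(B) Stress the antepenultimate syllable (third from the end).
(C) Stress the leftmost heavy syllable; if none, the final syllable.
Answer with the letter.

B

Rule A → syllable 5 (observed: 4).
Rule B → syllable 4 ✓.
Rule C → syllable 1 (observed: 4).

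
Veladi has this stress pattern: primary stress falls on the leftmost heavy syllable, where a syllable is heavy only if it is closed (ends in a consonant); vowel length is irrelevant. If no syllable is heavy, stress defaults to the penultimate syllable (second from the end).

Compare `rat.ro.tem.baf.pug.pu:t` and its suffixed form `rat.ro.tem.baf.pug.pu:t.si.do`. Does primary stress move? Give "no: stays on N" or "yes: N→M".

no: stays on 1

Base `rat.ro.tem.baf.pug.pu:t` (6 syllables):
  Weights: 1 rat H, 2 ro L, 3 tem H, 4 baf H, 5 pug H, 6 pu:t H.
  Heavy syllables in the domain: 1, 3, 4, 5, 6. The leftmost is syllable 1 (rat).
  → primary stress on syllable 1.
Suffixed `rat.ro.tem.baf.pug.pu:t.si.do` (8 syllables):
  Weights: 1 rat H, 2 ro L, 3 tem H, 4 baf H, 5 pug H, 6 pu:t H, 7 si L, 8 do L.
  Heavy syllables in the domain: 1, 3, 4, 5, 6. The leftmost is syllable 1 (rat).
  → primary stress on syllable 1.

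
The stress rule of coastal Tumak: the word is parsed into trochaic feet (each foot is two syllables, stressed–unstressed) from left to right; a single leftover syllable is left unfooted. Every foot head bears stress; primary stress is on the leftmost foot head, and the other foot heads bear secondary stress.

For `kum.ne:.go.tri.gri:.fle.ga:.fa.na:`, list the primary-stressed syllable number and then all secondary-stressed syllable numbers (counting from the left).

Parse left to right into trochaic (ˈσσ) feet: (ˈkum.ne:) (ˈgo.tri) (ˈgri:.fle) (ˈga:.fa) na:. Syllable 9 is left unfooted.
Foot heads (stressed positions): 1, 3, 5, 7.
End Rule Leftmost: primary stress on the leftmost head = syllable 1.
Secondary stress on 3, 5, 7: ˈkum.ne:.ˌgo.tri.ˌgri:.fle.ˌga:.fa.na:.

primary 1, secondary 3, 5, 7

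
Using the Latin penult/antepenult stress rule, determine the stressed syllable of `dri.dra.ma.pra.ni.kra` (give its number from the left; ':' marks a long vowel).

Classical Latin: stress the penult if heavy (long vowel or closed), else the antepenult.
Weights: 4 pra L, 5 ni L, 6 kra L.
The penult (syllable 5, ni) is light, so stress falls on the antepenult (syllable 4, pra).
Stress on syllable 4: dri.dra.ma.ˈpra.ni.kra.

4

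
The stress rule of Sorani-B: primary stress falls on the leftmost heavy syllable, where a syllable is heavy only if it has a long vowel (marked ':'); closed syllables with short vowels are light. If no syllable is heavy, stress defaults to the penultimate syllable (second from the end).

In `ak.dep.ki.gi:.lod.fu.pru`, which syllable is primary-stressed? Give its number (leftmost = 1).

Weights: 1 ak L, 2 dep L, 3 ki L, 4 gi: H, 5 lod L, 6 fu L, 7 pru L.
Heavy syllables in the domain: 4. The leftmost is syllable 4 (gi:).
Primary stress: syllable 4 → ak.dep.ki.ˈgi:.lod.fu.pru.

4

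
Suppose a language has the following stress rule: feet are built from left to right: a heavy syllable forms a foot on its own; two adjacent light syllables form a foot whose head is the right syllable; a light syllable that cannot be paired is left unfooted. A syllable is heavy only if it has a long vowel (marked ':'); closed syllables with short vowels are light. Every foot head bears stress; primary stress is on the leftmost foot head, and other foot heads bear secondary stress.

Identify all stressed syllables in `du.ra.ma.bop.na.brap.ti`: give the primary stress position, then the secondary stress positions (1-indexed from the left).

Weights: 1 du L, 2 ra L, 3 ma L, 4 bop L, 5 na L, 6 brap L, 7 ti L.
Parse left to right (heavy = foot alone; LL = one foot; stranded L unfooted): (du.ˈra) (ma.ˈbop) (na.ˈbrap) ti.
Foot heads: 2, 4, 6.
Primary stress on the leftmost head = syllable 2.
Secondary stress on 4, 6: du.ˈra.ma.ˌbop.na.ˌbrap.ti.

primary 2, secondary 4, 6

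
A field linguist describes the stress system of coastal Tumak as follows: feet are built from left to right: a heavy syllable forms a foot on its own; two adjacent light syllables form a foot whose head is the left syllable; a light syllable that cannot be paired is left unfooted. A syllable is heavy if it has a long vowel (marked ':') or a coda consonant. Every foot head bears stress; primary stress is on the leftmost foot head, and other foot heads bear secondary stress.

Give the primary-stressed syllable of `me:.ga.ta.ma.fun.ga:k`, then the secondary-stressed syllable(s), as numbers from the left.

Weights: 1 me: H, 2 ga L, 3 ta L, 4 ma L, 5 fun H, 6 ga:k H.
Parse left to right (heavy = foot alone; LL = one foot; stranded L unfooted): (ˈme:) (ˈga.ta) ma (ˈfun) (ˈga:k).
Foot heads: 1, 2, 5, 6.
Primary stress on the leftmost head = syllable 1.
Secondary stress on 2, 5, 6: ˈme:.ˌga.ta.ma.ˌfun.ˌga:k.

primary 1, secondary 2, 5, 6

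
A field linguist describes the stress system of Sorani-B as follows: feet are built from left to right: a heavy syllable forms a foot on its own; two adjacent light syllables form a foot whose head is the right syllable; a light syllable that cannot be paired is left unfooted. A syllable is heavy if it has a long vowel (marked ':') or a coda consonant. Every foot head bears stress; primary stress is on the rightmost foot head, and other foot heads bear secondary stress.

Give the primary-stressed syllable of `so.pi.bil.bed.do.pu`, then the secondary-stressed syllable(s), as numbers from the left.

primary 6, secondary 2, 3, 4

Weights: 1 so L, 2 pi L, 3 bil H, 4 bed H, 5 do L, 6 pu L.
Parse left to right (heavy = foot alone; LL = one foot; stranded L unfooted): (so.ˈpi) (ˈbil) (ˈbed) (do.ˈpu).
Foot heads: 2, 3, 4, 6.
Primary stress on the rightmost head = syllable 6.
Secondary stress on 2, 3, 4: so.ˌpi.ˌbil.ˌbed.do.ˈpu.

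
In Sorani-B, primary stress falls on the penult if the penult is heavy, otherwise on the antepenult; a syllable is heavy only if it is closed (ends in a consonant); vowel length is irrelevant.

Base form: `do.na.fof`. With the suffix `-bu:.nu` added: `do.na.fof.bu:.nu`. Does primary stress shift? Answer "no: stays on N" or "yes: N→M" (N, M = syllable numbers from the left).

Base `do.na.fof` (3 syllables):
  Weights: 1 do L, 2 na L, 3 fof H.
  The penult (syllable 2, na) is light, so stress falls on the antepenult (syllable 1, do).
  → primary stress on syllable 1.
Suffixed `do.na.fof.bu:.nu` (5 syllables):
  Weights: 3 fof H, 4 bu: L, 5 nu L.
  The penult (syllable 4, bu:) is light, so stress falls on the antepenult (syllable 3, fof).
  → primary stress on syllable 3.

yes: 1→3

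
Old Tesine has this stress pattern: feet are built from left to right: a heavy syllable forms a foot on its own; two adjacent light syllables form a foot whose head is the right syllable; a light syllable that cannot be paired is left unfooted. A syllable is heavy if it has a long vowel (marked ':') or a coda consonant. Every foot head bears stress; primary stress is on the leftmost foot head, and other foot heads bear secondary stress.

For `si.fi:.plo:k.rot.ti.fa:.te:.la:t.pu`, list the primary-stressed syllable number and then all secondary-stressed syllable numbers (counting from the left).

primary 2, secondary 3, 4, 6, 7, 8

Weights: 1 si L, 2 fi: H, 3 plo:k H, 4 rot H, 5 ti L, 6 fa: H, 7 te: H, 8 la:t H, 9 pu L.
Parse left to right (heavy = foot alone; LL = one foot; stranded L unfooted): si (ˈfi:) (ˈplo:k) (ˈrot) ti (ˈfa:) (ˈte:) (ˈla:t) pu.
Foot heads: 2, 3, 4, 6, 7, 8.
Primary stress on the leftmost head = syllable 2.
Secondary stress on 3, 4, 6, 7, 8: si.ˈfi:.ˌplo:k.ˌrot.ti.ˌfa:.ˌte:.ˌla:t.pu.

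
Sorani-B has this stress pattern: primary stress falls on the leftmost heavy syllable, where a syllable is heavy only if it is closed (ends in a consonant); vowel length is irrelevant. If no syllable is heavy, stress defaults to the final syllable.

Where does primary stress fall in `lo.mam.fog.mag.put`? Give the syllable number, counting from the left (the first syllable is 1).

Weights: 1 lo L, 2 mam H, 3 fog H, 4 mag H, 5 put H.
Heavy syllables in the domain: 2, 3, 4, 5. The leftmost is syllable 2 (mam).
Primary stress: syllable 2 → lo.ˈmam.fog.mag.put.

2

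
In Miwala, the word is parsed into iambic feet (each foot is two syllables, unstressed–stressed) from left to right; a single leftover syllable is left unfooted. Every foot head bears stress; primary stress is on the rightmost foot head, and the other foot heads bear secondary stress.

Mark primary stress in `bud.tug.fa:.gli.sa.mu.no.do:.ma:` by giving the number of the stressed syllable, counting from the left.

Parse left to right into iambic (σˈσ) feet: (bud.ˈtug) (fa:.ˈgli) (sa.ˈmu) (no.ˈdo:) ma:. Syllable 9 is left unfooted.
Foot heads (stressed positions): 2, 4, 6, 8.
End Rule Rightmost: primary stress on the rightmost head = syllable 8.
Primary stress: syllable 8 → bud.tug.fa:.gli.sa.mu.no.ˈdo:.ma:.

8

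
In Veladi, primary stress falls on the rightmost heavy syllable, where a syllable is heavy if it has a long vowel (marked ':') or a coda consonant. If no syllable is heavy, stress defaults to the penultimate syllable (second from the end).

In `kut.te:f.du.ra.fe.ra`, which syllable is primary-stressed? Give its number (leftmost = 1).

2

Weights: 1 kut H, 2 te:f H, 3 du L, 4 ra L, 5 fe L, 6 ra L.
Heavy syllables in the domain: 1, 2. The rightmost is syllable 2 (te:f).
Primary stress: syllable 2 → kut.ˈte:f.du.ra.fe.ra.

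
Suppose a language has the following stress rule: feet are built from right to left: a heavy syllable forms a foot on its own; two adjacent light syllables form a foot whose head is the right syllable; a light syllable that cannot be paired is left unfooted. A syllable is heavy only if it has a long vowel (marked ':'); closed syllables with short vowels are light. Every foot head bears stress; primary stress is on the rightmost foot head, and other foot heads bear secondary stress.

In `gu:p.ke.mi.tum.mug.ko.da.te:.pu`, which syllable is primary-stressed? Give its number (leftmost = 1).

8

Weights: 1 gu:p H, 2 ke L, 3 mi L, 4 tum L, 5 mug L, 6 ko L, 7 da L, 8 te: H, 9 pu L.
Parse right to left (heavy = foot alone; LL = one foot; stranded L unfooted): (ˈgu:p) (ke.ˈmi) (tum.ˈmug) (ko.ˈda) (ˈte:) pu.
Foot heads: 1, 3, 5, 7, 8.
Primary stress on the rightmost head = syllable 8.
Primary stress: syllable 8 → gu:p.ke.mi.tum.mug.ko.da.ˈte:.pu.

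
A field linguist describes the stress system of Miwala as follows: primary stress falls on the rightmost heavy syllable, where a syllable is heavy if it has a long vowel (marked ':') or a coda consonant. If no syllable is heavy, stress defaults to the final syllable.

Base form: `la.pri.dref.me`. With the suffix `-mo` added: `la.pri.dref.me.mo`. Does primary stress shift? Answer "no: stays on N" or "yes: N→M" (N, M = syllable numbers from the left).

Base `la.pri.dref.me` (4 syllables):
  Weights: 1 la L, 2 pri L, 3 dref H, 4 me L.
  Heavy syllables in the domain: 3. The rightmost is syllable 3 (dref).
  → primary stress on syllable 3.
Suffixed `la.pri.dref.me.mo` (5 syllables):
  Weights: 1 la L, 2 pri L, 3 dref H, 4 me L, 5 mo L.
  Heavy syllables in the domain: 3. The rightmost is syllable 3 (dref).
  → primary stress on syllable 3.

no: stays on 3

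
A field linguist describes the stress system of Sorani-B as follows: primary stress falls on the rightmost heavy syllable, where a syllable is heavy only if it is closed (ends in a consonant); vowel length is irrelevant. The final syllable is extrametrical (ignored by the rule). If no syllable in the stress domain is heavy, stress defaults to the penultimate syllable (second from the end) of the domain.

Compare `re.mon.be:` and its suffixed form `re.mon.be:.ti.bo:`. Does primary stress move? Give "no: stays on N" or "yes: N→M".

no: stays on 2

Base `re.mon.be:` (3 syllables):
  The final syllable (3, be:) is extrametrical; the stress domain is syllables 1–2.
  Weights: 1 re L, 2 mon H.
  Heavy syllables in the domain: 2. The rightmost is syllable 2 (mon).
  → primary stress on syllable 2.
Suffixed `re.mon.be:.ti.bo:` (5 syllables):
  The final syllable (5, bo:) is extrametrical; the stress domain is syllables 1–4.
  Weights: 1 re L, 2 mon H, 3 be: L, 4 ti L.
  Heavy syllables in the domain: 2. The rightmost is syllable 2 (mon).
  → primary stress on syllable 2.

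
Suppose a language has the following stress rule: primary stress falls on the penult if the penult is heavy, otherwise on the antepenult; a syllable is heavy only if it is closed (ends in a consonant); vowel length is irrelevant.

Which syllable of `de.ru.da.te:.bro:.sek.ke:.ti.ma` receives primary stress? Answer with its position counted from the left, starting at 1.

Weights: 7 ke: L, 8 ti L, 9 ma L.
The penult (syllable 8, ti) is light, so stress falls on the antepenult (syllable 7, ke:).
Primary stress: syllable 7 → de.ru.da.te:.bro:.sek.ˈke:.ti.ma.

7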